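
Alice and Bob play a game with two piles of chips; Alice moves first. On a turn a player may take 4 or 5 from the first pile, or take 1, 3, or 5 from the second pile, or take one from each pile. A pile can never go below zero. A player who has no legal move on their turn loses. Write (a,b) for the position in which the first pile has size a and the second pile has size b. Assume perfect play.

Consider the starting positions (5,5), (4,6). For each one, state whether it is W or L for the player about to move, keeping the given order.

Label each position W (a win for the player to move) or L (a loss). A position with no legal move is L; any other position is W exactly when some move reaches an L, and L when every move reaches a W.
No move ever increases a pile, so every position that can arise here has a ≤ 5 and b ≤ 6; it is enough to label the cells with 0 ≤ a ≤ 5 and 0 ≤ b ≤ 6.
Every move lowers a or b (never raises either), so fill the grid row by row in increasing a, and left to right within a row: each cell's successors are then already labelled.
      b=0  b=1  b=2  b=3  b=4  b=5  b=6
a=0:    L    W    L    W    L    W    L
a=1:    L    W    L    W    L    W    L
a=2:    L    W    L    W    L    W    L
a=3:    L    W    L    W    L    W    L
a=4:    W    W    W    W    W    W    W
a=5:    W    L    W    L    W    L    W
Cells with no legal move (terminal, hence L): (0,0), (1,0), (2,0), (3,0).
The remaining L cells, each justified by listing all of its moves:
(0,2): only reaches (0,1)(W), which is W → L
(0,4): only reaches (0,3)(W), (0,1)(W), all W → L
(0,6): only reaches (0,5)(W), (0,3)(W), (0,1)(W), all W → L
(1,2): only reaches (1,1)(W), (0,1)(W), all W → L
(1,4): only reaches (1,3)(W), (1,1)(W), (0,3)(W), all W → L
(1,6): only reaches (1,5)(W), (1,3)(W), (1,1)(W), (0,5)(W), all W → L
(2,2): only reaches (2,1)(W), (1,1)(W), all W → L
(2,4): only reaches (2,3)(W), (2,1)(W), (1,3)(W), all W → L
(2,6): only reaches (2,5)(W), (2,3)(W), (2,1)(W), (1,5)(W), all W → L
(3,2): only reaches (3,1)(W), (2,1)(W), all W → L
(3,4): only reaches (3,3)(W), (3,1)(W), (2,3)(W), all W → L
(3,6): only reaches (3,5)(W), (3,3)(W), (3,1)(W), (2,5)(W), all W → L
(5,1): only reaches (1,1)(W), (0,1)(W), (5,0)(W), (4,0)(W), all W → L
(5,3): only reaches (1,3)(W), (0,3)(W), (5,2)(W), (5,0)(W), (4,2)(W), all W → L
(5,5): only reaches (1,5)(W), (0,5)(W), (5,4)(W), (5,2)(W), (5,0)(W), (4,4)(W), all W → L
Every other cell has at least one move into one of the L cells above, so it is W.
(5,5): one of the L cells justified above, so L
(4,6): the move to (0,6) reaches an L cell, so W

(5,5): L, (4,6): W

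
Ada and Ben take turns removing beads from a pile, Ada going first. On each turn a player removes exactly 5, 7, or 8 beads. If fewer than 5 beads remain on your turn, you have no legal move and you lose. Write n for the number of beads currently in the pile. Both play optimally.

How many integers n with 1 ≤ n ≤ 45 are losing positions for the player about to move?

19

Work bottom-up. With no move the player to move loses. Otherwise the position is W if at least one move leads to an L position for the opponent, and L if every move leads to a W.
n=0: no move → L
n=1: no move → L
n=2: no move → L
n=3: no move → L
n=4: no move → L
n=5: W (go to 0, an L position)
n=6: W (go to 1, an L position)
n=7: W (go to 2, an L position)
n=8: W (go to 3, an L position)
n=9: W (go to 4, an L position)
n=10: W (go to 3, an L position)
n=11: W (go to 4, an L position)
n=12: W (go to 4, an L position)
n=13: L (options 8(W), 6(W), 5(W) are all W)
n=14: L (options 9(W), 7(W), 6(W) are all W)
n=15: L (options 10(W), 8(W), 7(W) are all W)
n=16: L (options 11(W), 9(W), 8(W) are all W)
n=17: L (options 12(W), 10(W), 9(W) are all W)
n=18: W (go to 13, an L position)
n=19: W (go to 14, an L position)
n=20: W (go to 15, an L position)
n=21: W (go to 16, an L position)
n=22: W (go to 17, an L position)
n=23: W (go to 16, an L position)
n=24: W (go to 17, an L position)
n=25: W (go to 17, an L position)
n=26: L (options 21(W), 19(W), 18(W) are all W)
n=27: L (options 22(W), 20(W), 19(W) are all W)
n=28: L (options 23(W), 21(W), 20(W) are all W)
n=29: L (options 24(W), 22(W), 21(W) are all W)
n=30: L (options 25(W), 23(W), 22(W) are all W)
n=31: W (go to 26, an L position)
n=32: W (go to 27, an L position)
n=33: W (go to 28, an L position)
n=34: W (go to 29, an L position)
n=35: W (go to 30, an L position)
n=36: W (go to 29, an L position)
n=37: W (go to 30, an L position)
n=38: W (go to 30, an L position)
n=39: L (options 34(W), 32(W), 31(W) are all W)
n=40: L (options 35(W), 33(W), 32(W) are all W)
n=41: L (options 36(W), 34(W), 33(W) are all W)
n=42: L (options 37(W), 35(W), 34(W) are all W)
n=43: L (options 38(W), 36(W), 35(W) are all W)
n=44: W (go to 39, an L position)
n=45: W (go to 40, an L position)
L entries with 1 ≤ n ≤ 45 (n=0 is outside the asked range and is not counted): n = 1, 2, 3, 4, 13, 14, 15, 16, 17, 26, 27, 28, 29, 30, 39, 40, 41, 42, 43; that makes 19.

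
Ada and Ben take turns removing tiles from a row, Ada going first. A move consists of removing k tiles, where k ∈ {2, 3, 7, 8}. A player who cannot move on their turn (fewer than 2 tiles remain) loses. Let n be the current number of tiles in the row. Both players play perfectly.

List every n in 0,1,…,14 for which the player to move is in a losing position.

Positions with no move are L. A position that does have a move is losing for the player to move precisely when every available move leads to a winning position for the opponent. Fill in the labels:
n=0: no move → L
n=1: no move → L
n=2: can move to 0, which is L ⇒ W
n=3: can move to 1, which is L ⇒ W
n=4: can move to 1, which is L ⇒ W
n=5: moves to 3(W), 2(W); every one is W ⇒ L
n=6: moves to 4(W), 3(W); every one is W ⇒ L
n=7: can move to 5, which is L ⇒ W
n=8: can move to 6, which is L ⇒ W
n=9: can move to 6, which is L ⇒ W
n=10: moves to 8(W), 7(W), 3(W), 2(W); every one is W ⇒ L
n=11: moves to 9(W), 8(W), 4(W), 3(W); every one is W ⇒ L
n=12: can move to 10, which is L ⇒ W
n=13: can move to 11, which is L ⇒ W
n=14: can move to 11, which is L ⇒ W
The losing starting values of n are exactly the entries labelled L in this table (6 of them).

0, 1, 5, 6, 10, 11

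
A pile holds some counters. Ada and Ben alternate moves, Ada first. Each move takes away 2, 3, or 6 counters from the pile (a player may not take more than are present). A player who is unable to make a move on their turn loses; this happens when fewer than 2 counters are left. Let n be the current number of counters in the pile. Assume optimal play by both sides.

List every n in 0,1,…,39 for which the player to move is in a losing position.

0, 1, 5, 9, 10, 14, 18, 19, 23, 27, 28, 32, 36, 37

Positions with no move are L. A position that does have a move is losing for the player to move precisely when every available move leads to a winning position for the opponent. Fill in the labels:
n=0: no move → L
n=1: no move → L
n=2: W (go to 0, an L position)
n=3: W (go to 1, an L position)
n=4: W (go to 1, an L position)
n=5: L (options 3(W), 2(W) are all W)
n=6: W (go to 0, an L position)
n=7: W (go to 5, an L position)
n=8: W (go to 5, an L position)
n=9: L (options 7(W), 6(W), 3(W) are all W)
n=10: L (options 8(W), 7(W), 4(W) are all W)
n=11: W (go to 9, an L position)
n=12: W (go to 10, an L position)
n=13: W (go to 10, an L position)
n=14: L (options 12(W), 11(W), 8(W) are all W)
n=15: W (go to 9, an L position)
n=16: W (go to 14, an L position)
n=17: W (go to 14, an L position)
n=18: L (options 16(W), 15(W), 12(W) are all W)
n=19: L (options 17(W), 16(W), 13(W) are all W)
n=20: W (go to 18, an L position)
n=21: W (go to 19, an L position)
n=22: W (go to 19, an L position)
n=23: L (options 21(W), 20(W), 17(W) are all W)
n=24: W (go to 18, an L position)
n=25: W (go to 23, an L position)
n=26: W (go to 23, an L position)
n=27: L (options 25(W), 24(W), 21(W) are all W)
n=28: L (options 26(W), 25(W), 22(W) are all W)
n=29: W (go to 27, an L position)
n=30: W (go to 28, an L position)
n=31: W (go to 28, an L position)
n=32: L (options 30(W), 29(W), 26(W) are all W)
n=33: W (go to 27, an L position)
n=34: W (go to 32, an L position)
n=35: W (go to 32, an L position)
n=36: L (options 34(W), 33(W), 30(W) are all W)
n=37: L (options 35(W), 34(W), 31(W) are all W)
n=38: W (go to 36, an L position)
n=39: W (go to 37, an L position)
The losing starting values of n are exactly the entries labelled L in this table (14 of them).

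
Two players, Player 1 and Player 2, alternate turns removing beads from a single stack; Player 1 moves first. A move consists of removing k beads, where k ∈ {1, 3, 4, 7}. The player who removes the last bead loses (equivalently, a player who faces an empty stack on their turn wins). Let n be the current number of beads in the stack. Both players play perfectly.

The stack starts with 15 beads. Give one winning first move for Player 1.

Build the W/L table. Terminal = W. A non-terminal position is W if it has a move to some L; otherwise it is L.
n=0: no move; the opponent has just taken the last bead and therefore loses → W
n=1: L (sole option 0(W) is W)
n=2: W (go to 1, an L position)
n=3: L (options 2(W), 0(W) are all W)
n=4: W (go to 3, an L position)
n=5: W (go to 1, an L position)
n=6: W (go to 3, an L position)
n=7: W (go to 3, an L position)
n=8: W (go to 1, an L position)
n=9: L (options 8(W), 6(W), 5(W), 2(W) are all W)
n=10: W (go to 9, an L position)
n=11: L (options 10(W), 8(W), 7(W), 4(W) are all W)
n=12: W (go to 11, an L position)
n=13: W (go to 9, an L position)
n=14: W (go to 11, an L position)
n=15: W (go to 11, an L position)
From 15, the L positions reachable in one move are: 11.

Remove 4, leaving 11.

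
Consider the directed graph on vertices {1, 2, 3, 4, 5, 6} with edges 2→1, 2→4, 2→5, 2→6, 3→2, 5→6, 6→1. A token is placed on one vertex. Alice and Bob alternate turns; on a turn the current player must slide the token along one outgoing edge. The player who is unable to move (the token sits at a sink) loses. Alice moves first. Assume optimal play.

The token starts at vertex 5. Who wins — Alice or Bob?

Use the standard recursion: the mover loses at a terminal position; elsewhere, the mover wins exactly when some move hands the opponent an L position.
Every edge goes from a vertex to one that appears earlier in the order 4, 1, 6, 5, 2, 3, so processing vertices in that order labels each vertex after all of its successors.
4: no outgoing edge → L
1: no outgoing edge → L
6: W (go to 1, an L position)
5: L (sole option 6(W) is W)
2: W (go to 5, an L position)
3: L (sole option 2(W) is W)
The starting position 5 is L: whatever Alice does, the opponent receives a W position.

Bob wins.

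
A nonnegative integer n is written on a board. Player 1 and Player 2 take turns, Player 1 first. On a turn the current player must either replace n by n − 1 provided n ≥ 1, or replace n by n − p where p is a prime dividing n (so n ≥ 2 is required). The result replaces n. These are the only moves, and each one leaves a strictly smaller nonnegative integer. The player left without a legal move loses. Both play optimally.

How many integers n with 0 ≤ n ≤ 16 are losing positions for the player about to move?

5

Use the standard recursion: the mover loses at a terminal position; elsewhere, the mover wins exactly when some move hands the opponent an L position.
n=0: no move → L
n=1: reaches L-position 0 → W
n=2: reaches L-position 0 → W
n=3: reaches L-position 0 → W
n=4: only reaches 2(W), 3(W), all W → L
n=5: reaches L-position 0 → W
n=6: reaches L-position 4 → W
n=7: reaches L-position 0 → W
n=8: only reaches 6(W), 7(W), all W → L
n=9: reaches L-position 8 → W
n=10: reaches L-position 8 → W
n=11: reaches L-position 0 → W
n=12: only reaches 9(W), 10(W), 11(W), all W → L
n=13: reaches L-position 0 → W
n=14: reaches L-position 12 → W
n=15: reaches L-position 12 → W
n=16: only reaches 14(W), 15(W), all W → L
L entries with 0 ≤ n ≤ 16: n = 0, 4, 8, 12, 16; that makes 5.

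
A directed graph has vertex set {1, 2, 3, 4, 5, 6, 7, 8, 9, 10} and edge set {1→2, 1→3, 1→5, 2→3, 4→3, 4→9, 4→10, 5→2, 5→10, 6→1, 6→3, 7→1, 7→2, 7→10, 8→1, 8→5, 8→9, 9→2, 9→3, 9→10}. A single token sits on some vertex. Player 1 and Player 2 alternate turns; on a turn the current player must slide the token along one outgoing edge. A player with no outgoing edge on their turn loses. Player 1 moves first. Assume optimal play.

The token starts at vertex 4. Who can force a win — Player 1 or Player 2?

Work bottom-up. With no move the player to move loses. Otherwise the position is W if at least one move leads to an L position for the opponent, and L if every move leads to a W.
Every edge goes from a vertex to one that appears earlier in the order 3, 10, 2, 5, 1, 9, 6, 8, 4, 7, so processing vertices in that order labels each vertex after all of its successors.
3: no outgoing edge → L
10: no outgoing edge → L
2: reaches L-position 3 → W
5: reaches L-position 10 → W
1: reaches L-position 3 → W
9: reaches L-position 10 → W
6: reaches L-position 3 → W
8: only reaches 9(W), 1(W), 5(W), all W → L
4: reaches L-position 10 → W
7: reaches L-position 10 → W
From 4 Player 1 can move to 10, reaching an L position.

Player 1 wins.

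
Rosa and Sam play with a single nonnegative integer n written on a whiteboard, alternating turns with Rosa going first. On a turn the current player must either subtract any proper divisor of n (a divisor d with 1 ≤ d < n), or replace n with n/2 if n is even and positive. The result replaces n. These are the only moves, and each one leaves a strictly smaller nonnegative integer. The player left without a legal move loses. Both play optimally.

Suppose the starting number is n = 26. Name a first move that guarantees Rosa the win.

Move to 13.

Use the standard recursion: the mover loses at a terminal position; elsewhere, the mover wins exactly when some move hands the opponent an L position.
n=0: no move → L
n=1: no move → L
n=2: W (go to 1, an L position)
n=3: L (sole option 2(W) is W)
n=4: W (go to 3, an L position)
n=5: L (sole option 4(W) is W)
n=6: W (go to 3, an L position)
n=7: L (sole option 6(W) is W)
n=8: W (go to 7, an L position)
n=9: L (options 6(W), 8(W) are all W)
n=10: W (go to 5, an L position)
n=11: L (sole option 10(W) is W)
n=12: W (go to 9, an L position)
n=13: L (sole option 12(W) is W)
n=14: W (go to 7, an L position)
n=15: L (options 10(W), 12(W), 14(W) are all W)
n=16: W (go to 15, an L position)
n=17: L (sole option 16(W) is W)
n=18: W (go to 9, an L position)
n=19: L (sole option 18(W) is W)
n=20: W (go to 15, an L position)
n=21: L (options 14(W), 18(W), 20(W) are all W)
n=22: W (go to 11, an L position)
n=23: L (sole option 22(W) is W)
n=24: W (go to 21, an L position)
n=25: L (options 20(W), 24(W) are all W)
n=26: W (go to 13, an L position)
From 26, the L positions reachable in one move are: 13, 25. Any move reaching one of these is winning.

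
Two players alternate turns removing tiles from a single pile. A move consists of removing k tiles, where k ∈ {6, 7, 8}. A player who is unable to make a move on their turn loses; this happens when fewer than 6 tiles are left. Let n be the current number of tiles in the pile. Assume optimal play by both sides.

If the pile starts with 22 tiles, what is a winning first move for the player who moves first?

Remove 6, leaving 16.

Compute win/loss labels from the base case upward. A position with no move is L. Any other position is W if it can reach an L in one move, else L.
n=0: no move → L
n=1: no move → L
n=2: no move → L
n=3: no move → L
n=4: no move → L
n=5: no move → L
n=6: W (go to 0, an L position)
n=7: W (go to 1, an L position)
n=8: W (go to 2, an L position)
n=9: W (go to 3, an L position)
n=10: W (go to 4, an L position)
n=11: W (go to 5, an L position)
n=12: W (go to 5, an L position)
n=13: W (go to 5, an L position)
n=14: L (options 8(W), 7(W), 6(W) are all W)
n=15: L (options 9(W), 8(W), 7(W) are all W)
n=16: L (options 10(W), 9(W), 8(W) are all W)
n=17: L (options 11(W), 10(W), 9(W) are all W)
n=18: L (options 12(W), 11(W), 10(W) are all W)
n=19: L (options 13(W), 12(W), 11(W) are all W)
n=20: W (go to 14, an L position)
n=21: W (go to 15, an L position)
n=22: W (go to 16, an L position)
From 22, the L positions reachable in one move are: 16, 15, 14. Any move reaching one of these is winning.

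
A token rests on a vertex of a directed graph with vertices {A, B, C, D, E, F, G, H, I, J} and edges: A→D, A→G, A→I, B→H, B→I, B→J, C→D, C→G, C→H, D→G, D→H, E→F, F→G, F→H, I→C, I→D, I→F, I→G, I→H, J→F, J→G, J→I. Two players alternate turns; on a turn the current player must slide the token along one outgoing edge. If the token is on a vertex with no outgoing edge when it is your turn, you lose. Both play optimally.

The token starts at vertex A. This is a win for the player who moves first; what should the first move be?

Use the standard recursion: the mover loses at a terminal position; elsewhere, the mover wins exactly when some move hands the opponent an L position.
Every edge goes from a vertex to one that appears earlier in the order H, G, F, D, C, I, E, J, B, A, so processing vertices in that order labels each vertex after all of its successors.
H: no outgoing edge → L
G: no outgoing edge → L
F: →G(L), so W
D: →G(L), so W
C: →G(L), so W
I: →G(L), so W
E: →F(W) only, which is W, so L
J: →G(L), so W
B: →H(L), so W
A: →G(L), so W
From A, the L positions reachable in one move are: G.

Move to G.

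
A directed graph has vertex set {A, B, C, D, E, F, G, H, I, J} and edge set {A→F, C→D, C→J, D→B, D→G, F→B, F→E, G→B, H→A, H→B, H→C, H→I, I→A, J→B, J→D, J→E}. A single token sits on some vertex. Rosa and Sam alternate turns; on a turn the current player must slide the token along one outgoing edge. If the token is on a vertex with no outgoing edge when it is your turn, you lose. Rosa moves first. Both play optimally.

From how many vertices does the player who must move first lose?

Classify positions by backward induction: terminal positions (no move available) are L. From any other position, the mover wins iff some move reaches an L.
Every edge goes from a vertex to one that appears earlier in the order B, E, F, G, A, D, J, C, I, H, so processing vertices in that order labels each vertex after all of its successors.
B: no outgoing edge → L
E: no outgoing edge → L
F: reaches L-position E → W
G: reaches L-position B → W
A: only reaches F(W), which is W → L
D: reaches L-position B → W
J: reaches L-position E → W
C: only reaches J(W), D(W), all W → L
I: reaches L-position A → W
H: reaches L-position C → W
The L vertices are A, B, C, E; that is 4 in all.

4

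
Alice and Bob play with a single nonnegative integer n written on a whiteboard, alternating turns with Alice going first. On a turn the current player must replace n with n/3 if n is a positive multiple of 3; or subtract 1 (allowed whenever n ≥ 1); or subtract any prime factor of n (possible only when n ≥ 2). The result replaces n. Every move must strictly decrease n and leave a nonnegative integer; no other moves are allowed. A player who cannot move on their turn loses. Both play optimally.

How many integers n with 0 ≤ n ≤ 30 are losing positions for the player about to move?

8

Use the standard recursion: the mover loses at a terminal position; elsewhere, the mover wins exactly when some move hands the opponent an L position.
n=0: no move → L
n=1: can move to 0, which is L ⇒ W
n=2: can move to 0, which is L ⇒ W
n=3: can move to 0, which is L ⇒ W
n=4: moves to 2(W), 3(W); every one is W ⇒ L
n=5: can move to 0, which is L ⇒ W
n=6: can move to 4, which is L ⇒ W
n=7: can move to 0, which is L ⇒ W
n=8: moves to 6(W), 7(W); every one is W ⇒ L
n=9: can move to 8, which is L ⇒ W
n=10: can move to 8, which is L ⇒ W
n=11: can move to 0, which is L ⇒ W
n=12: can move to 4, which is L ⇒ W
n=13: can move to 0, which is L ⇒ W
n=14: moves to 7(W), 12(W), 13(W); every one is W ⇒ L
n=15: can move to 14, which is L ⇒ W
n=16: can move to 14, which is L ⇒ W
n=17: can move to 0, which is L ⇒ W
n=18: moves to 6(W), 15(W), 16(W), 17(W); every one is W ⇒ L
n=19: can move to 0, which is L ⇒ W
n=20: can move to 18, which is L ⇒ W
n=21: can move to 14, which is L ⇒ W
n=22: moves to 11(W), 20(W), 21(W); every one is W ⇒ L
n=23: can move to 0, which is L ⇒ W
n=24: can move to 8, which is L ⇒ W
n=25: moves to 20(W), 24(W); every one is W ⇒ L
n=26: can move to 25, which is L ⇒ W
n=27: moves to 9(W), 24(W), 26(W); every one is W ⇒ L
n=28: can move to 27, which is L ⇒ W
n=29: can move to 0, which is L ⇒ W
n=30: can move to 25, which is L ⇒ W
L entries with 0 ≤ n ≤ 30: n = 0, 4, 8, 14, 18, 22, 25, 27; that makes 8.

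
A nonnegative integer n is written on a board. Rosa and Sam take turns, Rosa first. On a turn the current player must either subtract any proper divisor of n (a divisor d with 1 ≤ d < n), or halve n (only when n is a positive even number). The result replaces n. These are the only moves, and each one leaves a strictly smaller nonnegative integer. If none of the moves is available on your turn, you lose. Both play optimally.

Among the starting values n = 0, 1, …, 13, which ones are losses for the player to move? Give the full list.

0, 1, 3, 5, 7, 9, 11, 13

Compute win/loss labels from the base case upward. A position with no move is L. Any other position is W if it can reach an L in one move, else L.
n=0: no move → L
n=1: no move → L
n=2: can move to 1, which is L ⇒ W
n=3: the only move is to 2(W), a W ⇒ L
n=4: can move to 3, which is L ⇒ W
n=5: the only move is to 4(W), a W ⇒ L
n=6: can move to 3, which is L ⇒ W
n=7: the only move is to 6(W), a W ⇒ L
n=8: can move to 7, which is L ⇒ W
n=9: moves to 6(W), 8(W); every one is W ⇒ L
n=10: can move to 5, which is L ⇒ W
n=11: the only move is to 10(W), a W ⇒ L
n=12: can move to 9, which is L ⇒ W
n=13: the only move is to 12(W), a W ⇒ L
The losing starting values of n are exactly the entries labelled L in this table (8 of them).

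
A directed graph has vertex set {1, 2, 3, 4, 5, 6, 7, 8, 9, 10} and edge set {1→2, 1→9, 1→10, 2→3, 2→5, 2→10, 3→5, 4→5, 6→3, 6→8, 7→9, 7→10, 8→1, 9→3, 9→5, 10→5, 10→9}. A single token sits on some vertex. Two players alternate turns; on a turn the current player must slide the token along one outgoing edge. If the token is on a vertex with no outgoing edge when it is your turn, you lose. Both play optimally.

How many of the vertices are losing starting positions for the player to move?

4

Classify positions by backward induction: terminal positions (no move available) are L. From any other position, the mover wins iff some move reaches an L.
Every edge goes from a vertex to one that appears earlier in the order 5, 3, 9, 10, 4, 7, 2, 1, 8, 6, so processing vertices in that order labels each vertex after all of its successors.
5: no outgoing edge → L
3: can move to 5, which is L ⇒ W
9: can move to 5, which is L ⇒ W
10: can move to 5, which is L ⇒ W
4: can move to 5, which is L ⇒ W
7: moves to 10(W), 9(W); every one is W ⇒ L
2: can move to 5, which is L ⇒ W
1: moves to 2(W), 10(W), 9(W); every one is W ⇒ L
8: can move to 1, which is L ⇒ W
6: moves to 8(W), 3(W); every one is W ⇒ L
The L vertices are 1, 5, 6, 7; that is 4 in all.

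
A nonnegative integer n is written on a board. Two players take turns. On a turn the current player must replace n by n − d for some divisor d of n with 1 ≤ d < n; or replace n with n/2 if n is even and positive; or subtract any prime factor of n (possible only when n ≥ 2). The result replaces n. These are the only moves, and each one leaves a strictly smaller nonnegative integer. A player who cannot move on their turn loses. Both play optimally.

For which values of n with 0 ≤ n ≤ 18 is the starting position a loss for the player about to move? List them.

0, 1, 4, 9, 14

Work bottom-up. With no move the player to move loses. Otherwise the position is W if at least one move leads to an L position for the opponent, and L if every move leads to a W.
n=0: no move → L
n=1: no move → L
n=2: →0(L), so W
n=3: →0(L), so W
n=4: →2(W), 3(W) — all W, so L
n=5: →0(L), so W
n=6: →4(L), so W
n=7: →0(L), so W
n=8: →4(L), so W
n=9: →6(W), 8(W) — all W, so L
n=10: →9(L), so W
n=11: →0(L), so W
n=12: →9(L), so W
n=13: →0(L), so W
n=14: →7(W), 12(W), 13(W) — all W, so L
n=15: →14(L), so W
n=16: →14(L), so W
n=17: →0(L), so W
n=18: →9(L), so W
The losing starting values of n are exactly the entries labelled L in this table (5 of them).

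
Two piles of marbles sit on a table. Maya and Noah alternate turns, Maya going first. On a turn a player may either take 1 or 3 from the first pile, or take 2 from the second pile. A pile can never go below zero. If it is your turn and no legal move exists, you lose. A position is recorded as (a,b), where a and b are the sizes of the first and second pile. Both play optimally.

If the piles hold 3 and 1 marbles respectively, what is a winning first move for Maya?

Label each position W (a win for the player to move) or L (a loss). A position with no legal move is L; any other position is W exactly when some move reaches an L, and L when every move reaches a W.
No move ever increases a pile, so every position that can arise here has a ≤ 3 and b ≤ 1; it is enough to label the cells with 0 ≤ a ≤ 3 and 0 ≤ b ≤ 1.
Every move lowers a or b (never raises either), so fill the grid row by row in increasing a, and left to right within a row: each cell's successors are then already labelled.
      b=0  b=1
a=0:    L    L
a=1:    W    W
a=2:    L    L
a=3:    W    W
Cells with no legal move (terminal, hence L): (0,0), (0,1).
The remaining L cells, each justified by listing all of its moves:
(2,0): the only move is to (1,0)(W), a W ⇒ L
(2,1): the only move is to (1,1)(W), a W ⇒ L
Every other cell has at least one move into one of the L cells above, so it is W.
From (3,1), the L positions reachable in one move are: (2,1), (0,1). Any move reaching one of these is winning.

Move to (2,1).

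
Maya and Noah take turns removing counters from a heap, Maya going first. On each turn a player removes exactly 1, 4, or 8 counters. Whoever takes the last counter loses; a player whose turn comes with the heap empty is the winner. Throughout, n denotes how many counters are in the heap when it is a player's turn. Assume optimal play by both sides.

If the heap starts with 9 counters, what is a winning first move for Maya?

Remove 1, leaving 8.

Classify positions by backward induction: terminal positions (no move available) are W. From any other position, the mover wins iff some move reaches an L.
n=0: no move; the opponent has just taken the last counter and therefore loses → W
n=1: the only move is to 0(W), a W ⇒ L
n=2: can move to 1, which is L ⇒ W
n=3: the only move is to 2(W), a W ⇒ L
n=4: can move to 3, which is L ⇒ W
n=5: can move to 1, which is L ⇒ W
n=6: moves to 5(W), 2(W); every one is W ⇒ L
n=7: can move to 6, which is L ⇒ W
n=8: moves to 7(W), 4(W), 0(W); every one is W ⇒ L
n=9: can move to 8, which is L ⇒ W
From 9, the L positions reachable in one move are: 8, 1. Any move reaching one of these is winning.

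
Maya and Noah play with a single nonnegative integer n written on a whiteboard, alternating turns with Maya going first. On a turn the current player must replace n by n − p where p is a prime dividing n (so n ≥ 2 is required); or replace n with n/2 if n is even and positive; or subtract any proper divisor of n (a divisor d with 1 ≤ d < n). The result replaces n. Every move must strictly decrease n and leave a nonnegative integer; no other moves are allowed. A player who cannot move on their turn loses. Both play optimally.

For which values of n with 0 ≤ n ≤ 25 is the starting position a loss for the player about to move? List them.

0, 1, 4, 9, 14, 20

Work bottom-up. With no move the player to move loses. Otherwise the position is W if at least one move leads to an L position for the opponent, and L if every move leads to a W.
n=0: no move → L
n=1: no move → L
n=2: can move to 0, which is L ⇒ W
n=3: can move to 0, which is L ⇒ W
n=4: moves to 2(W), 3(W); every one is W ⇒ L
n=5: can move to 0, which is L ⇒ W
n=6: can move to 4, which is L ⇒ W
n=7: can move to 0, which is L ⇒ W
n=8: can move to 4, which is L ⇒ W
n=9: moves to 6(W), 8(W); every one is W ⇒ L
n=10: can move to 9, which is L ⇒ W
n=11: can move to 0, which is L ⇒ W
n=12: can move to 9, which is L ⇒ W
n=13: can move to 0, which is L ⇒ W
n=14: moves to 7(W), 12(W), 13(W); every one is W ⇒ L
n=15: can move to 14, which is L ⇒ W
n=16: can move to 14, which is L ⇒ W
n=17: can move to 0, which is L ⇒ W
n=18: can move to 9, which is L ⇒ W
n=19: can move to 0, which is L ⇒ W
n=20: moves to 10(W), 15(W), 16(W), 18(W), 19(W); every one is W ⇒ L
n=21: can move to 14, which is L ⇒ W
n=22: can move to 20, which is L ⇒ W
n=23: can move to 0, which is L ⇒ W
n=24: can move to 20, which is L ⇒ W
n=25: can move to 20, which is L ⇒ W
Reading off the rows marked L gives the requested list; there are 6 such values of n.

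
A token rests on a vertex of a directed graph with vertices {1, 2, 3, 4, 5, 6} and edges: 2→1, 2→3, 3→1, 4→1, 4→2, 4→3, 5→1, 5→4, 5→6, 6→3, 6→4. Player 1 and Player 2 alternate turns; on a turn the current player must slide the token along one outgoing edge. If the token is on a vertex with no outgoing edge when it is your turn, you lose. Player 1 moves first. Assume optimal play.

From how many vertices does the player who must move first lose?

Build the W/L table. Terminal = L. A non-terminal position is W if it has a move to some L; otherwise it is L.
Every edge goes from a vertex to one that appears earlier in the order 1, 3, 2, 4, 6, 5, so processing vertices in that order labels each vertex after all of its successors.
1: no outgoing edge → L
3: can move to 1, which is L ⇒ W
2: can move to 1, which is L ⇒ W
4: can move to 1, which is L ⇒ W
6: moves to 4(W), 3(W); every one is W ⇒ L
5: can move to 6, which is L ⇒ W
The L vertices are 1, 6; that is 2 in all.

2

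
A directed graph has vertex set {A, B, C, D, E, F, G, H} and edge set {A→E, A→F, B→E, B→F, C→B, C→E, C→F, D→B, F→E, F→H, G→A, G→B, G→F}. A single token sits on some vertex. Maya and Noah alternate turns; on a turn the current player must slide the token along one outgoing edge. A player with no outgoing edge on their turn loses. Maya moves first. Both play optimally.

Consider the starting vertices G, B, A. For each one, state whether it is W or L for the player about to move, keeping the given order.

G: L, B: W, A: W

Positions with no move are L. A position that does have a move is losing for the player to move precisely when every available move leads to a winning position for the opponent. Fill in the labels:
Every edge goes from a vertex to one that appears earlier in the order H, E, F, B, D, C, A, G, so processing vertices in that order labels each vertex after all of its successors.
H: no outgoing edge → L
E: no outgoing edge → L
F: can move to E, which is L ⇒ W
B: can move to E, which is L ⇒ W
D: the only move is to B(W), a W ⇒ L
C: can move to E, which is L ⇒ W
A: can move to E, which is L ⇒ W
G: moves to A(W), B(W), F(W); every one is W ⇒ L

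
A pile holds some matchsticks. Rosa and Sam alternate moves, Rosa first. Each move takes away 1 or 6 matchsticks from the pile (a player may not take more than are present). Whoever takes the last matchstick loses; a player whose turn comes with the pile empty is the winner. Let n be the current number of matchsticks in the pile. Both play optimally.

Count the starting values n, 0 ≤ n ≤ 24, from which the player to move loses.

Use the standard recursion: the mover wins at a terminal position; elsewhere, the mover wins exactly when some move hands the opponent an L position.
n=0: no move; the opponent has just taken the last matchstick and therefore loses → W
n=1: only reaches 0(W), which is W → L
n=2: reaches L-position 1 → W
n=3: only reaches 2(W), which is W → L
n=4: reaches L-position 3 → W
n=5: only reaches 4(W), which is W → L
n=6: reaches L-position 5 → W
n=7: reaches L-position 1 → W
n=8: only reaches 7(W), 2(W), all W → L
n=9: reaches L-position 8 → W
n=10: only reaches 9(W), 4(W), all W → L
n=11: reaches L-position 10 → W
n=12: only reaches 11(W), 6(W), all W → L
n=13: reaches L-position 12 → W
n=14: reaches L-position 8 → W
n=15: only reaches 14(W), 9(W), all W → L
n=16: reaches L-position 15 → W
n=17: only reaches 16(W), 11(W), all W → L
n=18: reaches L-position 17 → W
n=19: only reaches 18(W), 13(W), all W → L
n=20: reaches L-position 19 → W
n=21: reaches L-position 15 → W
n=22: only reaches 21(W), 16(W), all W → L
n=23: reaches L-position 22 → W
n=24: only reaches 23(W), 18(W), all W → L
L entries with 0 ≤ n ≤ 24: n = 1, 3, 5, 8, 10, 12, 15, 17, 19, 22, 24; that makes 11.

11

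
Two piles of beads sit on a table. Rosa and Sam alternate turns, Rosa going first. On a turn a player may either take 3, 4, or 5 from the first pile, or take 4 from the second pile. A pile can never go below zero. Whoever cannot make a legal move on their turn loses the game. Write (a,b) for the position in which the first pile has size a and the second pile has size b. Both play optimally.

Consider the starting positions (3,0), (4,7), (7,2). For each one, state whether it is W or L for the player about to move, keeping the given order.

Classify positions by backward induction: terminal positions (no move available) are L. From any other position, the mover wins iff some move reaches an L.
No move ever increases a pile, so every position that can arise here has a ≤ 7 and b ≤ 7; it is enough to label the cells with 0 ≤ a ≤ 7 and 0 ≤ b ≤ 7.
Every move lowers a or b (never raises either), so fill the grid row by row in increasing a, and left to right within a row: each cell's successors are then already labelled.
      b=0  b=1  b=2  b=3  b=4  b=5  b=6  b=7
a=0:    L    L    L    L    W    W    W    W
a=1:    L    L    L    L    W    W    W    W
a=2:    L    L    L    L    W    W    W    W
a=3:    W    W    W    W    L    L    L    L
a=4:    W    W    W    W    L    L    L    L
a=5:    W    W    W    W    L    L    L    L
a=6:    W    W    W    W    W    W    W    W
a=7:    W    W    W    W    W    W    W    W
Cells with no legal move (terminal, hence L): (0,0), (0,1), (0,2), (0,3), (1,0), (1,1), (1,2), (1,3), (2,0), (2,1), (2,2), (2,3).
The remaining L cells, each justified by listing all of its moves:
(3,4): L (options (0,4)(W), (3,0)(W) are all W)
(3,5): L (options (0,5)(W), (3,1)(W) are all W)
(3,6): L (options (0,6)(W), (3,2)(W) are all W)
(3,7): L (options (0,7)(W), (3,3)(W) are all W)
(4,4): L (options (1,4)(W), (0,4)(W), (4,0)(W) are all W)
(4,5): L (options (1,5)(W), (0,5)(W), (4,1)(W) are all W)
(4,6): L (options (1,6)(W), (0,6)(W), (4,2)(W) are all W)
(4,7): L (options (1,7)(W), (0,7)(W), (4,3)(W) are all W)
(5,4): L (options (2,4)(W), (1,4)(W), (0,4)(W), (5,0)(W) are all W)
(5,5): L (options (2,5)(W), (1,5)(W), (0,5)(W), (5,1)(W) are all W)
(5,6): L (options (2,6)(W), (1,6)(W), (0,6)(W), (5,2)(W) are all W)
(5,7): L (options (2,7)(W), (1,7)(W), (0,7)(W), (5,3)(W) are all W)
Every other cell has at least one move into one of the L cells above, so it is W.
(3,0): the move to (0,0) reaches an L cell, so W
(4,7): one of the L cells justified above, so L
(7,2): the move to (2,2) reaches an L cell, so W

(3,0): W, (4,7): L, (7,2): W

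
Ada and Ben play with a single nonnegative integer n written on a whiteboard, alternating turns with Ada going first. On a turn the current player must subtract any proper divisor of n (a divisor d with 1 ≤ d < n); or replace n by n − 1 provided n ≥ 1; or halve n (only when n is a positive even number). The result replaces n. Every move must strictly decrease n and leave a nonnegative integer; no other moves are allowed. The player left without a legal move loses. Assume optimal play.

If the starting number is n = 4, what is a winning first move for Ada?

Label each position W (a win for the player to move) or L (a loss). A position with no legal move is L; any other position is W exactly when some move reaches an L, and L when every move reaches a W.
n=0: no move → L
n=1: →0(L), so W
n=2: →1(W) only, which is W, so L
n=3: →2(L), so W
n=4: →2(L), so W
From 4, the L positions reachable in one move are: 2.

Move to 2.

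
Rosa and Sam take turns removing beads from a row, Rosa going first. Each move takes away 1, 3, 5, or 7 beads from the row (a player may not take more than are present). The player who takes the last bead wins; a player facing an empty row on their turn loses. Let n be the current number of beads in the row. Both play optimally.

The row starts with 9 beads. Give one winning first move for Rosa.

Label each position W (a win for the player to move) or L (a loss). A position with no legal move is L; any other position is W exactly when some move reaches an L, and L when every move reaches a W.
n=0: no move → L
n=1: W (go to 0, an L position)
n=2: L (sole option 1(W) is W)
n=3: W (go to 2, an L position)
n=4: L (options 3(W), 1(W) are all W)
n=5: W (go to 4, an L position)
n=6: L (options 5(W), 3(W), 1(W) are all W)
n=7: W (go to 6, an L position)
n=8: L (options 7(W), 5(W), 3(W), 1(W) are all W)
n=9: W (go to 8, an L position)
From 9, the L positions reachable in one move are: 8, 6, 4, 2. Any move reaching one of these is winning.

Remove 1, leaving 8.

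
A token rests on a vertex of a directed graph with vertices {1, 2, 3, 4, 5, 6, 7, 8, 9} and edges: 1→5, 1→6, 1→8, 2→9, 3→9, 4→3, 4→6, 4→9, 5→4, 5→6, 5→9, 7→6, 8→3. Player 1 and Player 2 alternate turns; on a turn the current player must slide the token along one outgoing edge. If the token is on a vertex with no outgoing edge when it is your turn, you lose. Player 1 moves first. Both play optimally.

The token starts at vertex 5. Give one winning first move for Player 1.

Work bottom-up. With no move the player to move loses. Otherwise the position is W if at least one move leads to an L position for the opponent, and L if every move leads to a W.
Every edge goes from a vertex to one that appears earlier in the order 9, 6, 3, 4, 5, 8, 1, 7, 2, so processing vertices in that order labels each vertex after all of its successors.
9: no outgoing edge → L
6: no outgoing edge → L
3: reaches L-position 9 → W
4: reaches L-position 6 → W
5: reaches L-position 6 → W
8: only reaches 3(W), which is W → L
1: reaches L-position 8 → W
7: reaches L-position 6 → W
2: reaches L-position 9 → W
From 5, the L positions reachable in one move are: 6, 9. Any move reaching one of these is winning.

Move to 6.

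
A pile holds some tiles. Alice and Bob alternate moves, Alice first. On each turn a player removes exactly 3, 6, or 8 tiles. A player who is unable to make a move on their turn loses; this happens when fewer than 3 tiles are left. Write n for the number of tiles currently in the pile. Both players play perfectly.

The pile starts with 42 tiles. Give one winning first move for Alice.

Remove 8, leaving 34.

Classify positions by backward induction: terminal positions (no move available) are L. From any other position, the mover wins iff some move reaches an L.
n=0: no move → L
n=1: no move → L
n=2: no move → L
n=3: W (go to 0, an L position)
n=4: W (go to 1, an L position)
n=5: W (go to 2, an L position)
n=6: W (go to 0, an L position)
n=7: W (go to 1, an L position)
n=8: W (go to 2, an L position)
n=9: W (go to 1, an L position)
n=10: W (go to 2, an L position)
n=11: L (options 8(W), 5(W), 3(W) are all W)
n=12: L (options 9(W), 6(W), 4(W) are all W)
n=13: L (options 10(W), 7(W), 5(W) are all W)
n=14: W (go to 11, an L position)
n=15: W (go to 12, an L position)
n=16: W (go to 13, an L position)
n=17: W (go to 11, an L position)
n=18: W (go to 12, an L position)
n=19: W (go to 13, an L position)
n=20: W (go to 12, an L position)
n=21: W (go to 13, an L position)
n=22: L (options 19(W), 16(W), 14(W) are all W)
n=23: L (options 20(W), 17(W), 15(W) are all W)
n=24: L (options 21(W), 18(W), 16(W) are all W)
n=25: W (go to 22, an L position)
n=26: W (go to 23, an L position)
n=27: W (go to 24, an L position)
n=28: W (go to 22, an L position)
n=29: W (go to 23, an L position)
n=30: W (go to 24, an L position)
n=31: W (go to 23, an L position)
n=32: W (go to 24, an L position)
n=33: L (options 30(W), 27(W), 25(W) are all W)
n=34: L (options 31(W), 28(W), 26(W) are all W)
n=35: L (options 32(W), 29(W), 27(W) are all W)
n=36: W (go to 33, an L position)
n=37: W (go to 34, an L position)
n=38: W (go to 35, an L position)
n=39: W (go to 33, an L position)
n=40: W (go to 34, an L position)
n=41: W (go to 35, an L position)
n=42: W (go to 34, an L position)
From 42, the L positions reachable in one move are: 34.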